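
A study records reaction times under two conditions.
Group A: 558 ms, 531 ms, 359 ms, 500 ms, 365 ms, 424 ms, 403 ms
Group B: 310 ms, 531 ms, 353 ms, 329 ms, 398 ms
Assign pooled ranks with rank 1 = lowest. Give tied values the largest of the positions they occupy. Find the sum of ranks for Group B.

23

Sorted (ascending): 310, 329, 353, 359, 365, 398, 403, 424, 500, 531, 531, 558
The 2 values of 531 occupy positions 10–11 → each gets rank 11.
Group B values → pooled ranks: 310→1, 531→11, 353→3, 329→2, 398→6
Rank sum = 1 + 11 + 3 + 2 + 6 = 23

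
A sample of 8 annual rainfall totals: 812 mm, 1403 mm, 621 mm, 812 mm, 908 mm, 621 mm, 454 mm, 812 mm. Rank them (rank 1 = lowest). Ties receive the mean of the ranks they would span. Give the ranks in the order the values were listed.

5, 8, 2.5, 5, 7, 2.5, 1, 5

Sorted (ascending): 454, 621, 621, 812, 812, 812, 908, 1403
The 2 values of 621 occupy positions 2–3 → average rank (2+3)/2 = 2.5.
The 3 values of 812 occupy positions 4–6 → average rank 5.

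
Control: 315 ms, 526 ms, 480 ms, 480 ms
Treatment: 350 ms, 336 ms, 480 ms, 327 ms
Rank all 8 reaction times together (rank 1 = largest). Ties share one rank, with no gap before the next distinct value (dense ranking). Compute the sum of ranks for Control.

Sorted (descending): 526, 480, 480, 480, 350, 336, 327, 315
The 3 values of 480 share dense rank 2.
Remaining distinct values take the next consecutive integers.
Control values → pooled ranks: 315→6, 526→1, 480→2, 480→2
Rank sum = 6 + 1 + 2 + 2 = 11

11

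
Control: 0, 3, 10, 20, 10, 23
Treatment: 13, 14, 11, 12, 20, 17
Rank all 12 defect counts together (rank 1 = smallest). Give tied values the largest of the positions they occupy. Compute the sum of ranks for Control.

34

Sorted (ascending): 0, 3, 10, 10, 11, 12, 13, 14, 17, 20, 20, 23
The 2 values of 10 occupy positions 3–4 → each gets rank 4.
The 2 values of 20 occupy positions 10–11 → each gets rank 11.
Control values → pooled ranks: 0→1, 3→2, 10→4, 20→11, 10→4, 23→12
Rank sum = 1 + 2 + 4 + 11 + 4 + 12 = 34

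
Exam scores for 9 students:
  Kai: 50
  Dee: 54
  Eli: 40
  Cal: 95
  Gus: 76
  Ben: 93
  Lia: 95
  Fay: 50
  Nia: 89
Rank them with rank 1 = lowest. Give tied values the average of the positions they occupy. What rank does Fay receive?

2.5

Sorted (ascending): 40, 50, 50, 54, 76, 89, 93, 95, 95
The 2 values of 50 occupy positions 2–3 → average rank (2+3)/2 = 2.5.
The 2 values of 95 occupy positions 8–9 → average rank (8+9)/2 = 8.5.
Fay has value 50 → rank 2.5.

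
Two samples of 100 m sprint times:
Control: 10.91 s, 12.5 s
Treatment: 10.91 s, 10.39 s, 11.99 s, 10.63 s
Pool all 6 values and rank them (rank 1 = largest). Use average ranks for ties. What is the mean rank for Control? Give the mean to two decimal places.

Sorted (descending): 12.5, 11.99, 10.91, 10.91, 10.63, 10.39
The 2 values of 10.91 occupy positions 3–4 → average rank (3+4)/2 = 3.5.
Control values → pooled ranks: 10.91→3.5, 12.5→1
Mean rank = (3.5 + 1) / 2 = 2.25

2.25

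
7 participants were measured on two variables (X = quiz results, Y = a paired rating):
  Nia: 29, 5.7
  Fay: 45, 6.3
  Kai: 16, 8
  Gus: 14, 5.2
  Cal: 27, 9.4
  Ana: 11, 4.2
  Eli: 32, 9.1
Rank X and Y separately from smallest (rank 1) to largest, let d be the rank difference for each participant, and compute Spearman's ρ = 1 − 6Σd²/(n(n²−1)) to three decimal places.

0.536

Ranks of variable 1: 5, 7, 3, 2, 4, 1, 6
Ranks of variable 2: 3, 4, 5, 2, 7, 1, 6
d = r₁ − r₂: 2, 3, -2, 0, -3, 0, 0
d²: 4, 9, 4, 0, 9, 0, 0; Σd² = 26
ρ = 1 − 6·26/(7·48) = 1 − 156/336 = 0.536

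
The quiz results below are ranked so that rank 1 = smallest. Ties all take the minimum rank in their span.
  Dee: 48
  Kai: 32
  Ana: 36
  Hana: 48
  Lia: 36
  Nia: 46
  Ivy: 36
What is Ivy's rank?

Sorted (ascending): 32, 36, 36, 36, 46, 48, 48
The 3 values of 36 occupy positions 2–4 → each gets rank 2.
The 2 values of 48 occupy positions 6–7 → each gets rank 6.
Ivy has value 36 → rank 2.

2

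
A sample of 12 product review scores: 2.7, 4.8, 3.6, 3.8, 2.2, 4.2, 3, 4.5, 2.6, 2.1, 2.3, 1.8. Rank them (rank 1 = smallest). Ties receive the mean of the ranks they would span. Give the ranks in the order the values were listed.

Sorted (ascending): 1.8, 2.1, 2.2, 2.3, 2.6, 2.7, 3, 3.6, 3.8, 4.2, 4.5, 4.8
No ties — each value takes its position as its rank.

6, 12, 8, 9, 3, 10, 7, 11, 5, 2, 4, 1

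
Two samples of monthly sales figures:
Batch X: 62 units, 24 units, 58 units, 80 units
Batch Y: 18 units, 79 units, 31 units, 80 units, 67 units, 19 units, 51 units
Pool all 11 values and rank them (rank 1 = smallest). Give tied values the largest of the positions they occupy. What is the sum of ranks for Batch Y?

40

Sorted (ascending): 18, 19, 24, 31, 51, 58, 62, 67, 79, 80, 80
The 2 values of 80 occupy positions 10–11 → each gets rank 11.
Batch Y values → pooled ranks: 18→1, 79→9, 31→4, 80→11, 67→8, 19→2, 51→5
Rank sum = 1 + 9 + 4 + 11 + 8 + 2 + 5 = 40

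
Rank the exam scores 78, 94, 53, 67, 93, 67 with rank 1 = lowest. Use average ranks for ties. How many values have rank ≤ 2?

Sorted (ascending): 53, 67, 67, 78, 93, 94
The 2 values of 67 occupy positions 2–3 → average rank (2+3)/2 = 2.5.
Ranks ≤ 2: {1} → 1 value.

1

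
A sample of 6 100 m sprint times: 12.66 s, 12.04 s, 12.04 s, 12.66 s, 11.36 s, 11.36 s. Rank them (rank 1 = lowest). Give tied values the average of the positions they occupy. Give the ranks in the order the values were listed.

Sorted (ascending): 11.36, 11.36, 12.04, 12.04, 12.66, 12.66
The 2 values of 11.36 occupy positions 1–2 → average rank (1+2)/2 = 1.5.
The 2 values of 12.04 occupy positions 3–4 → average rank (3+4)/2 = 3.5.
The 2 values of 12.66 occupy positions 5–6 → average rank (5+6)/2 = 5.5.

5.5, 3.5, 3.5, 5.5, 1.5, 1.5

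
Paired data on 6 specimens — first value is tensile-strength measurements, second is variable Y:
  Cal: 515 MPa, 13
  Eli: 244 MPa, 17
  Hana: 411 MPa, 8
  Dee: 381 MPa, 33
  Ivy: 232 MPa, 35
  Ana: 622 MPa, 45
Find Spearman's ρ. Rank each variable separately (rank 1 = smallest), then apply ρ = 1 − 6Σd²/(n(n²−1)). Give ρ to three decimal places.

Ranks of variable 1: 5, 2, 4, 3, 1, 6
Ranks of variable 2: 2, 3, 1, 4, 5, 6
d = r₁ − r₂: 3, -1, 3, -1, -4, 0
d²: 9, 1, 9, 1, 16, 0; Σd² = 36
ρ = 1 − 6·36/(6·35) = 1 − 216/210 = -0.029

-0.029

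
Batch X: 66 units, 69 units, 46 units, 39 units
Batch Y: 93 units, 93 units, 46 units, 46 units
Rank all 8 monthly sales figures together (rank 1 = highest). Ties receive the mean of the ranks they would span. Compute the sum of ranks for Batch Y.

Sorted (descending): 93, 93, 69, 66, 46, 46, 46, 39
The 2 values of 93 occupy positions 1–2 → average rank (1+2)/2 = 1.5.
The 3 values of 46 occupy positions 5–7 → average rank 6.
Batch Y values → pooled ranks: 93→1.5, 93→1.5, 46→6, 46→6
Rank sum = 1.5 + 1.5 + 6 + 6 = 15

15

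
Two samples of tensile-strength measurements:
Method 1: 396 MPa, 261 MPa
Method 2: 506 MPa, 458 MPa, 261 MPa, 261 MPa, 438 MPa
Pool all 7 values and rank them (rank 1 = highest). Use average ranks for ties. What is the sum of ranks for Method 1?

10

Sorted (descending): 506, 458, 438, 396, 261, 261, 261
The 3 values of 261 occupy positions 5–7 → average rank 6.
Method 1 values → pooled ranks: 396→4, 261→6
Rank sum = 4 + 6 = 10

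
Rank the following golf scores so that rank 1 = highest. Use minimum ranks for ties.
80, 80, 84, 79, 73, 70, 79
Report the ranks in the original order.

Sorted (descending): 84, 80, 80, 79, 79, 73, 70
The 2 values of 80 occupy positions 2–3 → each gets rank 2.
The 2 values of 79 occupy positions 4–5 → each gets rank 4.

2, 2, 1, 4, 6, 7, 4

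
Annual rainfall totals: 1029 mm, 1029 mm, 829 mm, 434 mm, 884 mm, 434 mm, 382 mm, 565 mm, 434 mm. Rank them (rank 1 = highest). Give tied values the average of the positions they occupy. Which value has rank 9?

Sorted (descending): 1029, 1029, 884, 829, 565, 434, 434, 434, 382
The 2 values of 1029 occupy positions 1–2 → average rank (1+2)/2 = 1.5.
The 3 values of 434 occupy positions 6–8 → average rank 7.
Rank 9 → value 382.

382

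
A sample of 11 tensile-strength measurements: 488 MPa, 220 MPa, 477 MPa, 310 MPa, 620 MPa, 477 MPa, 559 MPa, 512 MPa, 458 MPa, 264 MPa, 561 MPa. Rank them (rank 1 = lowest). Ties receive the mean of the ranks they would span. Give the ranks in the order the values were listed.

7, 1, 5.5, 3, 11, 5.5, 9, 8, 4, 2, 10

Sorted (ascending): 220, 264, 310, 458, 477, 477, 488, 512, 559, 561, 620
The 2 values of 477 occupy positions 5–6 → average rank (5+6)/2 = 5.5.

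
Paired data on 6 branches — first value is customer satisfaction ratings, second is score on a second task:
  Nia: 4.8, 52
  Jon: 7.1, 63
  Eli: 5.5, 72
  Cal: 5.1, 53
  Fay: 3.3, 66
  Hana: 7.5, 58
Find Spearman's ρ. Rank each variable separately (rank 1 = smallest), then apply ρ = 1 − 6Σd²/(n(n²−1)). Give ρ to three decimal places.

Ranks of variable 1: 2, 5, 4, 3, 1, 6
Ranks of variable 2: 1, 4, 6, 2, 5, 3
d = r₁ − r₂: 1, 1, -2, 1, -4, 3
d²: 1, 1, 4, 1, 16, 9; Σd² = 32
ρ = 1 − 6·32/(6·35) = 1 − 192/210 = 0.086

0.086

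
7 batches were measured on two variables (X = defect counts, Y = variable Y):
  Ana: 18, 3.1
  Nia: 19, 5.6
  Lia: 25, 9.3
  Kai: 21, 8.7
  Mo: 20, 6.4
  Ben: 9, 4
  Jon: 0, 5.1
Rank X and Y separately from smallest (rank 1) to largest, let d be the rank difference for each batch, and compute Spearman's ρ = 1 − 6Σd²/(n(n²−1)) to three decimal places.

0.857

Ranks of variable 1: 3, 4, 7, 6, 5, 2, 1
Ranks of variable 2: 1, 4, 7, 6, 5, 2, 3
d = r₁ − r₂: 2, 0, 0, 0, 0, 0, -2
d²: 4, 0, 0, 0, 0, 0, 4; Σd² = 8
ρ = 1 − 6·8/(7·48) = 1 − 48/336 = 0.857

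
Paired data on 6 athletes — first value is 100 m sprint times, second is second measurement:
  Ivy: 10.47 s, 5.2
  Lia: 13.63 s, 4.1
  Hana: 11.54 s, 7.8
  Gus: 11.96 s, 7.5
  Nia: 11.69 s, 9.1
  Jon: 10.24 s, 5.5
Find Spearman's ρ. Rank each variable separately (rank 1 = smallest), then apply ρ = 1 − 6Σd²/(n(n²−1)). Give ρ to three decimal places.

-0.086

Ranks of variable 1: 2, 6, 3, 5, 4, 1
Ranks of variable 2: 2, 1, 5, 4, 6, 3
d = r₁ − r₂: 0, 5, -2, 1, -2, -2
d²: 0, 25, 4, 1, 4, 4; Σd² = 38
ρ = 1 − 6·38/(6·35) = 1 − 228/210 = -0.086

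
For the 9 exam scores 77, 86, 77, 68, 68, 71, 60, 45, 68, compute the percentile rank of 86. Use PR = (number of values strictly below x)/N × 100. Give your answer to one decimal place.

88.9

N = 9.
Strictly below 86: 8. Equal to 86: 1.
PR = 8/9 × 100 = 88.9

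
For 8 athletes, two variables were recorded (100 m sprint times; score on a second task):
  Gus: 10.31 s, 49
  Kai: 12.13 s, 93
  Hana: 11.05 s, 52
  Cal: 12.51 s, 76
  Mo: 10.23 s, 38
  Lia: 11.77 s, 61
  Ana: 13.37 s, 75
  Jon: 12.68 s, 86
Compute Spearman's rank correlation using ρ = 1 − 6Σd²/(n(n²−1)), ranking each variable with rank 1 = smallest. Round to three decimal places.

Ranks of variable 1: 2, 5, 3, 6, 1, 4, 8, 7
Ranks of variable 2: 2, 8, 3, 6, 1, 4, 5, 7
d = r₁ − r₂: 0, -3, 0, 0, 0, 0, 3, 0
d²: 0, 9, 0, 0, 0, 0, 9, 0; Σd² = 18
ρ = 1 − 6·18/(8·63) = 1 − 108/504 = 0.786

0.786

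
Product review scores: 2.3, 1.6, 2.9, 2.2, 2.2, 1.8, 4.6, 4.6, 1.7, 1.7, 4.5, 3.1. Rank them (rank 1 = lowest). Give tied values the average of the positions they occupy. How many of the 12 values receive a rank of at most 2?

1

Sorted (ascending): 1.6, 1.7, 1.7, 1.8, 2.2, 2.2, 2.3, 2.9, 3.1, 4.5, 4.6, 4.6
The 2 values of 1.7 occupy positions 2–3 → average rank (2+3)/2 = 2.5.
The 2 values of 2.2 occupy positions 5–6 → average rank (5+6)/2 = 5.5.
The 2 values of 4.6 occupy positions 11–12 → average rank (11+12)/2 = 11.5.
Ranks ≤ 2: {1} → 1 value.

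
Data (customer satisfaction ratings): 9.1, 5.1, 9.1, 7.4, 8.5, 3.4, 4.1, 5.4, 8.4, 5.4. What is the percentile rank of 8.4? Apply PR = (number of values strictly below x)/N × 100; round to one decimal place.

60.0

N = 10.
Strictly below 8.4: 6. Equal to 8.4: 1.
PR = 6/10 × 100 = 60.0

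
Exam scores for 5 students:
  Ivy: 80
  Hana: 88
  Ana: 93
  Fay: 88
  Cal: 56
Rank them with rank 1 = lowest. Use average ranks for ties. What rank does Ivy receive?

2

Sorted (ascending): 56, 80, 88, 88, 93
The 2 values of 88 occupy positions 3–4 → average rank (3+4)/2 = 3.5.
Ivy has value 80 → rank 2.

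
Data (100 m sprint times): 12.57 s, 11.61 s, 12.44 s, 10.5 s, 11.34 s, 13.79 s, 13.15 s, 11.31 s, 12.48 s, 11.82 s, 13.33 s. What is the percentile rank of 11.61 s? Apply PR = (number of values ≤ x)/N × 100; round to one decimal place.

N = 11.
Strictly below 11.61: 3. Equal to 11.61: 1.
PR = 4/11 × 100 = 36.4

36.4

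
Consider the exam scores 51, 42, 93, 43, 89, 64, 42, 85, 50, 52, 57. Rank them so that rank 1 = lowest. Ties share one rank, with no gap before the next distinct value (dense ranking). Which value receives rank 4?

Sorted (ascending): 42, 42, 43, 50, 51, 52, 57, 64, 85, 89, 93
The 2 values of 42 share dense rank 1.
Remaining distinct values take the next consecutive integers.
Rank 4 → value 51.

51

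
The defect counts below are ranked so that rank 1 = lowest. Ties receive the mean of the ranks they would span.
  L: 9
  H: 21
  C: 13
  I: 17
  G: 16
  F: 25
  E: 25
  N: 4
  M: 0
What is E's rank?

8.5

Sorted (ascending): 0, 4, 9, 13, 16, 17, 21, 25, 25
The 2 values of 25 occupy positions 8–9 → average rank (8+9)/2 = 8.5.
E has value 25 → rank 8.5.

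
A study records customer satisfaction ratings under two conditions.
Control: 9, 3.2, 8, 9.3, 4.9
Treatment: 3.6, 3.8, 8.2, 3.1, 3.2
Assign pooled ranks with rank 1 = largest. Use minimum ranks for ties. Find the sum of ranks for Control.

Sorted (descending): 9.3, 9, 8.2, 8, 4.9, 3.8, 3.6, 3.2, 3.2, 3.1
The 2 values of 3.2 occupy positions 8–9 → each gets rank 8.
Control values → pooled ranks: 9→2, 3.2→8, 8→4, 9.3→1, 4.9→5
Rank sum = 2 + 8 + 4 + 1 + 5 = 20

20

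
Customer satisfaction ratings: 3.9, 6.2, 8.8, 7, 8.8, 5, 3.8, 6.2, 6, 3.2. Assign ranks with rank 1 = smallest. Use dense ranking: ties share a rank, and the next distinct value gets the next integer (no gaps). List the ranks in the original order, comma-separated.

Sorted (ascending): 3.2, 3.8, 3.9, 5, 6, 6.2, 6.2, 7, 8.8, 8.8
The 2 values of 6.2 share dense rank 6.
The 2 values of 8.8 share dense rank 8.
Remaining distinct values take the next consecutive integers.

3, 6, 8, 7, 8, 4, 2, 6, 5, 1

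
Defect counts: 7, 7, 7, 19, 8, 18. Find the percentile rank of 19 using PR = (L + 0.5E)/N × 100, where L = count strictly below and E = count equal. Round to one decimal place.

91.7

N = 6.
Strictly below 19: 5. Equal to 19: 1.
PR = (5 + 0.5·1)/6 × 100 = 91.7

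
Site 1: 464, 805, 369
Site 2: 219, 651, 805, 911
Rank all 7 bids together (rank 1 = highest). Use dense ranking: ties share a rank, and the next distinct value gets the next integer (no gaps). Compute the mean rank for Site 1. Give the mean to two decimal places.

Sorted (descending): 911, 805, 805, 651, 464, 369, 219
The 2 values of 805 share dense rank 2.
Remaining distinct values take the next consecutive integers.
Site 1 values → pooled ranks: 464→4, 805→2, 369→5
Mean rank = (4 + 2 + 5) / 3 = 3.67

3.67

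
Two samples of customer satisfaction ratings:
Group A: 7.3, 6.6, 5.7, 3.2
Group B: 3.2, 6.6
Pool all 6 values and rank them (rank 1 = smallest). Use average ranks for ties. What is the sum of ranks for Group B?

6

Sorted (ascending): 3.2, 3.2, 5.7, 6.6, 6.6, 7.3
The 2 values of 3.2 occupy positions 1–2 → average rank (1+2)/2 = 1.5.
The 2 values of 6.6 occupy positions 4–5 → average rank (4+5)/2 = 4.5.
Group B values → pooled ranks: 3.2→1.5, 6.6→4.5
Rank sum = 1.5 + 4.5 = 6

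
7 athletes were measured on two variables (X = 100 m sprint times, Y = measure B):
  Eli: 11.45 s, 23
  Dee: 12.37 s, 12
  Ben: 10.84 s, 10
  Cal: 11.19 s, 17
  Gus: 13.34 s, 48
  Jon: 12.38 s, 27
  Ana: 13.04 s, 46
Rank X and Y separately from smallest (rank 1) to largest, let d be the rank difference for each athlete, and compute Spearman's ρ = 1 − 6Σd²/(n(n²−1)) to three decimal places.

0.893

Ranks of variable 1: 3, 4, 1, 2, 7, 5, 6
Ranks of variable 2: 4, 2, 1, 3, 7, 5, 6
d = r₁ − r₂: -1, 2, 0, -1, 0, 0, 0
d²: 1, 4, 0, 1, 0, 0, 0; Σd² = 6
ρ = 1 − 6·6/(7·48) = 1 − 36/336 = 0.893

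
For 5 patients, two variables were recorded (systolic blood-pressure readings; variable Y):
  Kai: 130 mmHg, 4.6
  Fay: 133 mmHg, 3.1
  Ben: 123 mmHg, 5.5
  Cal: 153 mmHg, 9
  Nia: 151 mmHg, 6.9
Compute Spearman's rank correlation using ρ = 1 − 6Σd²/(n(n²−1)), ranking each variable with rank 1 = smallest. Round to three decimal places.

Ranks of variable 1: 2, 3, 1, 5, 4
Ranks of variable 2: 2, 1, 3, 5, 4
d = r₁ − r₂: 0, 2, -2, 0, 0
d²: 0, 4, 4, 0, 0; Σd² = 8
ρ = 1 − 6·8/(5·24) = 1 − 48/120 = 0.600

0.600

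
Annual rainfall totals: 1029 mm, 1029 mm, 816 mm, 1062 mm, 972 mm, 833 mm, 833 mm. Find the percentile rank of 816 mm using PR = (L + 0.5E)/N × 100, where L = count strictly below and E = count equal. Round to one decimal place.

7.1

N = 7.
Strictly below 816: 0. Equal to 816: 1.
PR = (0 + 0.5·1)/7 × 100 = 7.1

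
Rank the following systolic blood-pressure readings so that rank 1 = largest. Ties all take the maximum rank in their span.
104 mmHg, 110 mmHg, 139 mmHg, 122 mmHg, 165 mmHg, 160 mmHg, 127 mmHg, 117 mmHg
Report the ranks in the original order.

8, 7, 3, 5, 1, 2, 4, 6

Sorted (descending): 165, 160, 139, 127, 122, 117, 110, 104
No ties — each value takes its position as its rank.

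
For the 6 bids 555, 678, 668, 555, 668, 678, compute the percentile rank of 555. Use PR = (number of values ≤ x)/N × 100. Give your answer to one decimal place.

N = 6.
Strictly below 555: 0. Equal to 555: 2.
PR = 2/6 × 100 = 33.3

33.3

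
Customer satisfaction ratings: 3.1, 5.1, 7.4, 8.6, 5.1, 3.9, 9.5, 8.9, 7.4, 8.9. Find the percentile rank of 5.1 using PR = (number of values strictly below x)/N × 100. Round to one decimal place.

N = 10.
Strictly below 5.1: 2. Equal to 5.1: 2.
PR = 2/10 × 100 = 20.0

20.0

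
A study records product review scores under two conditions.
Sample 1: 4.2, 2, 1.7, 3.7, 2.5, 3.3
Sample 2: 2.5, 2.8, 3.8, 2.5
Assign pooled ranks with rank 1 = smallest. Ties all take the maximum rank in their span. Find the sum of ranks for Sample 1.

Sorted (ascending): 1.7, 2, 2.5, 2.5, 2.5, 2.8, 3.3, 3.7, 3.8, 4.2
The 3 values of 2.5 occupy positions 3–5 → each gets rank 5.
Sample 1 values → pooled ranks: 4.2→10, 2→2, 1.7→1, 3.7→8, 2.5→5, 3.3→7
Rank sum = 10 + 2 + 1 + 8 + 5 + 7 = 33

33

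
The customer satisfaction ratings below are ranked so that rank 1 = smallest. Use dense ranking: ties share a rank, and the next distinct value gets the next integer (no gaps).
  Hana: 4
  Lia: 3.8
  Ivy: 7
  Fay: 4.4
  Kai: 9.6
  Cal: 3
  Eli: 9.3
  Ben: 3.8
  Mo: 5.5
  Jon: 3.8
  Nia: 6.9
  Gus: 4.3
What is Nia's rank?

7

Sorted (ascending): 3, 3.8, 3.8, 3.8, 4, 4.3, 4.4, 5.5, 6.9, 7, 9.3, 9.6
The 3 values of 3.8 share dense rank 2.
Remaining distinct values take the next consecutive integers.
Nia has value 6.9 → rank 7.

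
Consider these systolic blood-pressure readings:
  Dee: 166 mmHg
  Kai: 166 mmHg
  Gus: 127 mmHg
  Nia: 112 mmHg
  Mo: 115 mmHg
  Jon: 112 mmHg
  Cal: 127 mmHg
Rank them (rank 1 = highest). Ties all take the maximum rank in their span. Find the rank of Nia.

7

Sorted (descending): 166, 166, 127, 127, 115, 112, 112
The 2 values of 166 occupy positions 1–2 → each gets rank 2.
The 2 values of 127 occupy positions 3–4 → each gets rank 4.
The 2 values of 112 occupy positions 6–7 → each gets rank 7.
Nia has value 112 mmHg → rank 7.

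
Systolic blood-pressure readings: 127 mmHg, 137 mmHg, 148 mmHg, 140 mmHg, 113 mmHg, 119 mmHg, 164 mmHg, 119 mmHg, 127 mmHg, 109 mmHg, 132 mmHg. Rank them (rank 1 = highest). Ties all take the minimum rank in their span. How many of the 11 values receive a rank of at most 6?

Sorted (descending): 164, 148, 140, 137, 132, 127, 127, 119, 119, 113, 109
The 2 values of 127 occupy positions 6–7 → each gets rank 6.
The 2 values of 119 occupy positions 8–9 → each gets rank 8.
Ranks ≤ 6: {1, 2, 3, 4, 5, 6, 6} → 7 values.

7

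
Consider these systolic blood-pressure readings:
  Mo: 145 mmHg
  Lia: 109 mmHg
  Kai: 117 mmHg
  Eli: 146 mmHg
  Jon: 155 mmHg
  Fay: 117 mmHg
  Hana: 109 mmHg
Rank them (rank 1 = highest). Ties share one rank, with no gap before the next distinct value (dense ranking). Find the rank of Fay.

Sorted (descending): 155, 146, 145, 117, 117, 109, 109
The 2 values of 117 share dense rank 4.
The 2 values of 109 share dense rank 5.
Remaining distinct values take the next consecutive integers.
Fay has value 117 mmHg → rank 4.

4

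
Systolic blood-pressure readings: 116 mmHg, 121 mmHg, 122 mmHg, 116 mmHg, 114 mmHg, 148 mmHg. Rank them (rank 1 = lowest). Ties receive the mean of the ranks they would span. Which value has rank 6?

Sorted (ascending): 114, 116, 116, 121, 122, 148
The 2 values of 116 occupy positions 2–3 → average rank (2+3)/2 = 2.5.
Rank 6 → value 148.

148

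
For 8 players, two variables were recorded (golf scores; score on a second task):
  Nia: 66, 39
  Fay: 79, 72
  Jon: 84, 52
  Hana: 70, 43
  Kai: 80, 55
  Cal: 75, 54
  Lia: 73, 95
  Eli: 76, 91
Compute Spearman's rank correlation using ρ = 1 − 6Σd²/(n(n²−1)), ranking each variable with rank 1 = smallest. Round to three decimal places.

0.310

Ranks of variable 1: 1, 6, 8, 2, 7, 4, 3, 5
Ranks of variable 2: 1, 6, 3, 2, 5, 4, 8, 7
d = r₁ − r₂: 0, 0, 5, 0, 2, 0, -5, -2
d²: 0, 0, 25, 0, 4, 0, 25, 4; Σd² = 58
ρ = 1 − 6·58/(8·63) = 1 − 348/504 = 0.310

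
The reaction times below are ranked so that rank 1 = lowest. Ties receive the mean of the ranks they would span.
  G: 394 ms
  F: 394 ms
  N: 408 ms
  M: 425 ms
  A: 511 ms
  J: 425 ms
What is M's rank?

4.5

Sorted (ascending): 394, 394, 408, 425, 425, 511
The 2 values of 394 occupy positions 1–2 → average rank (1+2)/2 = 1.5.
The 2 values of 425 occupy positions 4–5 → average rank (4+5)/2 = 4.5.
M has value 425 ms → rank 4.5.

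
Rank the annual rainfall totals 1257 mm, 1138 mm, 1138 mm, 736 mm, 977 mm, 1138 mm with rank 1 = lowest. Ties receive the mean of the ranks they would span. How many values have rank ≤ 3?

Sorted (ascending): 736, 977, 1138, 1138, 1138, 1257
The 3 values of 1138 occupy positions 3–5 → average rank 4.
Ranks ≤ 3: {1, 2} → 2 values.

2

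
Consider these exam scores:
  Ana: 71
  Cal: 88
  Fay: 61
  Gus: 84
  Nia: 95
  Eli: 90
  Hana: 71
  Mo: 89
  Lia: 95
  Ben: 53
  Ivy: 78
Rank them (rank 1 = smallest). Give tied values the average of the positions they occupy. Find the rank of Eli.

9

Sorted (ascending): 53, 61, 71, 71, 78, 84, 88, 89, 90, 95, 95
The 2 values of 71 occupy positions 3–4 → average rank (3+4)/2 = 3.5.
The 2 values of 95 occupy positions 10–11 → average rank (10+11)/2 = 10.5.
Eli has value 90 → rank 9.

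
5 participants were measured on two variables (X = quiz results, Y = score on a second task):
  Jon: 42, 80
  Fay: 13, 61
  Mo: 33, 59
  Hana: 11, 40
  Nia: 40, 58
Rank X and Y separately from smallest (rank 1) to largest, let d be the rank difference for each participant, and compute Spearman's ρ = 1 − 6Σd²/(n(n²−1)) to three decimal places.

0.600

Ranks of variable 1: 5, 2, 3, 1, 4
Ranks of variable 2: 5, 4, 3, 1, 2
d = r₁ − r₂: 0, -2, 0, 0, 2
d²: 0, 4, 0, 0, 4; Σd² = 8
ρ = 1 − 6·8/(5·24) = 1 − 48/120 = 0.600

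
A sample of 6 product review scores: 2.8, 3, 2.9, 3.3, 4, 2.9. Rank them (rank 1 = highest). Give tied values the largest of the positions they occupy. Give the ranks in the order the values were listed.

6, 3, 5, 2, 1, 5

Sorted (descending): 4, 3.3, 3, 2.9, 2.9, 2.8
The 2 values of 2.9 occupy positions 4–5 → each gets rank 5.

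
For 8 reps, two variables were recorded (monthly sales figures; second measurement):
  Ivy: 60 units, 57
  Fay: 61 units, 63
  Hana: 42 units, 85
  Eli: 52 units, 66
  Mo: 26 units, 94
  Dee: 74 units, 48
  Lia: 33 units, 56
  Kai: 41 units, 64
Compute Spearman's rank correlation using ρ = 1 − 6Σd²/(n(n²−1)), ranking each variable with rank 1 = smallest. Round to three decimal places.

Ranks of variable 1: 6, 7, 4, 5, 1, 8, 2, 3
Ranks of variable 2: 3, 4, 7, 6, 8, 1, 2, 5
d = r₁ − r₂: 3, 3, -3, -1, -7, 7, 0, -2
d²: 9, 9, 9, 1, 49, 49, 0, 4; Σd² = 130
ρ = 1 − 6·130/(8·63) = 1 − 780/504 = -0.548

-0.548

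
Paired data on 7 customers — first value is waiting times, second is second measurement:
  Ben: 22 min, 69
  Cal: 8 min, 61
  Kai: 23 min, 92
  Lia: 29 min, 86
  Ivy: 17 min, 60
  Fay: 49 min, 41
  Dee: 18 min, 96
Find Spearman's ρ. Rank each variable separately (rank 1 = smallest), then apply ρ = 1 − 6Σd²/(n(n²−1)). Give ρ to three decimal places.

Ranks of variable 1: 4, 1, 5, 6, 2, 7, 3
Ranks of variable 2: 4, 3, 6, 5, 2, 1, 7
d = r₁ − r₂: 0, -2, -1, 1, 0, 6, -4
d²: 0, 4, 1, 1, 0, 36, 16; Σd² = 58
ρ = 1 − 6·58/(7·48) = 1 − 348/336 = -0.036

-0.036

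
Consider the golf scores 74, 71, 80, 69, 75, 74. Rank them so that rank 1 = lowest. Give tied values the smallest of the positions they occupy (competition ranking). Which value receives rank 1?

69

Sorted (ascending): 69, 71, 74, 74, 75, 80
The 2 values of 74 occupy positions 3–4 → each gets rank 3.
Rank 1 → value 69.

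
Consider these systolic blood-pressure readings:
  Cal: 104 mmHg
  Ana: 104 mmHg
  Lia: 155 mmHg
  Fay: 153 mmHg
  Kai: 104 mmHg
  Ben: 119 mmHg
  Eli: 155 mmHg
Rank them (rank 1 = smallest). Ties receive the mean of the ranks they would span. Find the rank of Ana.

Sorted (ascending): 104, 104, 104, 119, 153, 155, 155
The 3 values of 104 occupy positions 1–3 → average rank 2.
The 2 values of 155 occupy positions 6–7 → average rank (6+7)/2 = 6.5.
Ana has value 104 mmHg → rank 2.

2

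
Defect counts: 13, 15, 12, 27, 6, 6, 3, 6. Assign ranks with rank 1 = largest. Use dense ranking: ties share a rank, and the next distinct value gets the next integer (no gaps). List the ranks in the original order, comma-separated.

3, 2, 4, 1, 5, 5, 6, 5

Sorted (descending): 27, 15, 13, 12, 6, 6, 6, 3
The 3 values of 6 share dense rank 5.
Remaining distinct values take the next consecutive integers.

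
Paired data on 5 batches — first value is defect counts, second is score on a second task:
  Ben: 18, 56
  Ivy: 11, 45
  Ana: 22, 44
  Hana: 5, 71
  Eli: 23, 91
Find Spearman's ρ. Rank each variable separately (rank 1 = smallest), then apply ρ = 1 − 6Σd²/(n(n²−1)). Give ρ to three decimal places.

Ranks of variable 1: 3, 2, 4, 1, 5
Ranks of variable 2: 3, 2, 1, 4, 5
d = r₁ − r₂: 0, 0, 3, -3, 0
d²: 0, 0, 9, 9, 0; Σd² = 18
ρ = 1 − 6·18/(5·24) = 1 − 108/120 = 0.100

0.100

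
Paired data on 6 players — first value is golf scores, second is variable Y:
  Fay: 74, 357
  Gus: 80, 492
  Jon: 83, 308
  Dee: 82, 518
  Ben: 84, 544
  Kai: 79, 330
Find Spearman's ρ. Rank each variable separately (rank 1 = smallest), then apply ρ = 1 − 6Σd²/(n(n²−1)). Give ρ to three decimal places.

0.371

Ranks of variable 1: 1, 3, 5, 4, 6, 2
Ranks of variable 2: 3, 4, 1, 5, 6, 2
d = r₁ − r₂: -2, -1, 4, -1, 0, 0
d²: 4, 1, 16, 1, 0, 0; Σd² = 22
ρ = 1 − 6·22/(6·35) = 1 − 132/210 = 0.371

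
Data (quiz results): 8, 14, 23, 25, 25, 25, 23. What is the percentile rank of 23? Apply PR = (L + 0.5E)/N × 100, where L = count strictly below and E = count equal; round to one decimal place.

N = 7.
Strictly below 23: 2. Equal to 23: 2.
PR = (2 + 0.5·2)/7 × 100 = 42.9

42.9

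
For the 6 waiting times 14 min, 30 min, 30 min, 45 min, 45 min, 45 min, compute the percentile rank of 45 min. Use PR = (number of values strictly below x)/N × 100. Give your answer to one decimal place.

50.0

N = 6.
Strictly below 45: 3. Equal to 45: 3.
PR = 3/6 × 100 = 50.0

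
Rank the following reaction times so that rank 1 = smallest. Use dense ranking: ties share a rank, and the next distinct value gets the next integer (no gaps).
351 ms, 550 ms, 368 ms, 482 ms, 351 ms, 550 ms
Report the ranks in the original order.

1, 4, 2, 3, 1, 4

Sorted (ascending): 351, 351, 368, 482, 550, 550
The 2 values of 351 share dense rank 1.
The 2 values of 550 share dense rank 4.
Remaining distinct values take the next consecutive integers.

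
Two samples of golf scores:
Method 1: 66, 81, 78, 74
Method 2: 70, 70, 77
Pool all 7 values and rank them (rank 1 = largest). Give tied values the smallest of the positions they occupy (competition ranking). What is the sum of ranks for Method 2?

13

Sorted (descending): 81, 78, 77, 74, 70, 70, 66
The 2 values of 70 occupy positions 5–6 → each gets rank 5.
Method 2 values → pooled ranks: 70→5, 70→5, 77→3
Rank sum = 5 + 5 + 3 = 13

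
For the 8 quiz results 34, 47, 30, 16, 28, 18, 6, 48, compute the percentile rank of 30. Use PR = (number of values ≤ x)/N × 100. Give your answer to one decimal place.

N = 8.
Strictly below 30: 4. Equal to 30: 1.
PR = 5/8 × 100 = 62.5

62.5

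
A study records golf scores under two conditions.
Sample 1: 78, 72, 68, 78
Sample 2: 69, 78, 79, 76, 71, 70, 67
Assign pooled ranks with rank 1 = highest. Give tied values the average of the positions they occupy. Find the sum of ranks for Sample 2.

Sorted (descending): 79, 78, 78, 78, 76, 72, 71, 70, 69, 68, 67
The 3 values of 78 occupy positions 2–4 → average rank 3.
Sample 2 values → pooled ranks: 69→9, 78→3, 79→1, 76→5, 71→7, 70→8, 67→11
Rank sum = 9 + 3 + 1 + 5 + 7 + 8 + 11 = 44

44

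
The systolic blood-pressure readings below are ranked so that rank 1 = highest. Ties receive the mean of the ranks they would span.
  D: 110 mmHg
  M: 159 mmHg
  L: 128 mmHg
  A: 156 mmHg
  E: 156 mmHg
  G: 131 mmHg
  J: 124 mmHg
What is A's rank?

2.5

Sorted (descending): 159, 156, 156, 131, 128, 124, 110
The 2 values of 156 occupy positions 2–3 → average rank (2+3)/2 = 2.5.
A has value 156 mmHg → rank 2.5.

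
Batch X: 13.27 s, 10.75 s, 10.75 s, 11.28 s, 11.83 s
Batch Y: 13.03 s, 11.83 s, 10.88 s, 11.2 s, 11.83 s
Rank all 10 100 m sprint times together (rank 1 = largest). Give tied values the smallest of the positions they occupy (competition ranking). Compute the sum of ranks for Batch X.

28

Sorted (descending): 13.27, 13.03, 11.83, 11.83, 11.83, 11.28, 11.2, 10.88, 10.75, 10.75
The 3 values of 11.83 occupy positions 3–5 → each gets rank 3.
The 2 values of 10.75 occupy positions 9–10 → each gets rank 9.
Batch X values → pooled ranks: 13.27→1, 10.75→9, 10.75→9, 11.28→6, 11.83→3
Rank sum = 1 + 9 + 9 + 6 + 3 = 28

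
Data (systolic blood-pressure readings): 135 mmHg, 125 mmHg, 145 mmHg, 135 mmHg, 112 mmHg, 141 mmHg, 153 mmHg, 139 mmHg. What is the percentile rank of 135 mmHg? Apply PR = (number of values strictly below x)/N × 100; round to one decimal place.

25.0

N = 8.
Strictly below 135: 2. Equal to 135: 2.
PR = 2/8 × 100 = 25.0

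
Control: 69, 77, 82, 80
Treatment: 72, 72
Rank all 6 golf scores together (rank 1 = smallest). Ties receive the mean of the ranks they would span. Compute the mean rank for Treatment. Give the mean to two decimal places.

Sorted (ascending): 69, 72, 72, 77, 80, 82
The 2 values of 72 occupy positions 2–3 → average rank (2+3)/2 = 2.5.
Treatment values → pooled ranks: 72→2.5, 72→2.5
Mean rank = (2.5 + 2.5) / 2 = 2.50

2.50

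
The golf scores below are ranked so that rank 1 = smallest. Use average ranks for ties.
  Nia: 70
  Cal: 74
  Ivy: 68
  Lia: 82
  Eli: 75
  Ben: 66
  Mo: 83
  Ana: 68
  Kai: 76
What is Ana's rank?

Sorted (ascending): 66, 68, 68, 70, 74, 75, 76, 82, 83
The 2 values of 68 occupy positions 2–3 → average rank (2+3)/2 = 2.5.
Ana has value 68 → rank 2.5.

2.5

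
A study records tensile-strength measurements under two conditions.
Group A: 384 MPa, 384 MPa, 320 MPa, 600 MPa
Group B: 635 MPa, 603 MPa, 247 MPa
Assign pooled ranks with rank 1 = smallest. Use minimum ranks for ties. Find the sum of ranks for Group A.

13

Sorted (ascending): 247, 320, 384, 384, 600, 603, 635
The 2 values of 384 occupy positions 3–4 → each gets rank 3.
Group A values → pooled ranks: 384→3, 384→3, 320→2, 600→5
Rank sum = 3 + 3 + 2 + 5 = 13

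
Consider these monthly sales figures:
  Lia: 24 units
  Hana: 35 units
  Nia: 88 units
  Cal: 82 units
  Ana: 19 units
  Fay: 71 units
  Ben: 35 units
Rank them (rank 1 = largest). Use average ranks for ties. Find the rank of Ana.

7

Sorted (descending): 88, 82, 71, 35, 35, 24, 19
The 2 values of 35 occupy positions 4–5 → average rank (4+5)/2 = 4.5.
Ana has value 19 units → rank 7.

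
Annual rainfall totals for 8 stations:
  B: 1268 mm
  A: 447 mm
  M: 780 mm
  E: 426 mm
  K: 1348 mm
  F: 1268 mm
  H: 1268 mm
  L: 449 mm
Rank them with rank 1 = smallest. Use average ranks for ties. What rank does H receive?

Sorted (ascending): 426, 447, 449, 780, 1268, 1268, 1268, 1348
The 3 values of 1268 occupy positions 5–7 → average rank 6.
H has value 1268 mm → rank 6.

6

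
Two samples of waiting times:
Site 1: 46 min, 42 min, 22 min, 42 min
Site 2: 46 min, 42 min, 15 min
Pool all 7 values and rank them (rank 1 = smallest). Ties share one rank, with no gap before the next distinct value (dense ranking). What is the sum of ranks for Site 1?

12

Sorted (ascending): 15, 22, 42, 42, 42, 46, 46
The 3 values of 42 share dense rank 3.
The 2 values of 46 share dense rank 4.
Remaining distinct values take the next consecutive integers.
Site 1 values → pooled ranks: 46→4, 42→3, 22→2, 42→3
Rank sum = 4 + 3 + 2 + 3 = 12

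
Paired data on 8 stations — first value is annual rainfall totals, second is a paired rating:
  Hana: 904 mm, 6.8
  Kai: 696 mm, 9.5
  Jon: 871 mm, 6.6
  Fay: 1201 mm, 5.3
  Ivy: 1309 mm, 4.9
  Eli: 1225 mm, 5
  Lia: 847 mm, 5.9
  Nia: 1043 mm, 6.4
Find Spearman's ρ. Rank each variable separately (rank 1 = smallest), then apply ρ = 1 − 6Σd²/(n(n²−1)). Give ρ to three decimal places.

-0.833

Ranks of variable 1: 4, 1, 3, 6, 8, 7, 2, 5
Ranks of variable 2: 7, 8, 6, 3, 1, 2, 4, 5
d = r₁ − r₂: -3, -7, -3, 3, 7, 5, -2, 0
d²: 9, 49, 9, 9, 49, 25, 4, 0; Σd² = 154
ρ = 1 − 6·154/(8·63) = 1 − 924/504 = -0.833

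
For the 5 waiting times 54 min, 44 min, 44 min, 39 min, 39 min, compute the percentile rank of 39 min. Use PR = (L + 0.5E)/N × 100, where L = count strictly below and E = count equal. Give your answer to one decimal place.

N = 5.
Strictly below 39: 0. Equal to 39: 2.
PR = (0 + 0.5·2)/5 × 100 = 20.0

20.0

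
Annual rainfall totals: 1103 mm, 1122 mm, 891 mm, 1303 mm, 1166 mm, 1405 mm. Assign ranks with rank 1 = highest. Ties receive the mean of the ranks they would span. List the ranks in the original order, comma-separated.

5, 4, 6, 2, 3, 1

Sorted (descending): 1405, 1303, 1166, 1122, 1103, 891
No ties — each value takes its position as its rank.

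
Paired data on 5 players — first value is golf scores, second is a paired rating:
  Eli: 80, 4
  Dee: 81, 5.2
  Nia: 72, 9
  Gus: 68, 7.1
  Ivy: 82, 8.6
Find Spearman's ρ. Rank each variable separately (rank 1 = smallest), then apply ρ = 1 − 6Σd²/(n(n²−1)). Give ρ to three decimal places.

-0.100

Ranks of variable 1: 3, 4, 2, 1, 5
Ranks of variable 2: 1, 2, 5, 3, 4
d = r₁ − r₂: 2, 2, -3, -2, 1
d²: 4, 4, 9, 4, 1; Σd² = 22
ρ = 1 − 6·22/(5·24) = 1 − 132/120 = -0.100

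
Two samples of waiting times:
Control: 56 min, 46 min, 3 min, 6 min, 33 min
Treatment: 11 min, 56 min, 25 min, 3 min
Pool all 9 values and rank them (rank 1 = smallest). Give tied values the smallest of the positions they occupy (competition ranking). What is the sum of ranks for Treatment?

18

Sorted (ascending): 3, 3, 6, 11, 25, 33, 46, 56, 56
The 2 values of 3 occupy positions 1–2 → each gets rank 1.
The 2 values of 56 occupy positions 8–9 → each gets rank 8.
Treatment values → pooled ranks: 11→4, 56→8, 25→5, 3→1
Rank sum = 4 + 8 + 5 + 1 = 18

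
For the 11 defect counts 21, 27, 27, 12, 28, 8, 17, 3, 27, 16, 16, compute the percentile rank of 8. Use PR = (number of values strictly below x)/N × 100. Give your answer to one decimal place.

9.1

N = 11.
Strictly below 8: 1. Equal to 8: 1.
PR = 1/11 × 100 = 9.1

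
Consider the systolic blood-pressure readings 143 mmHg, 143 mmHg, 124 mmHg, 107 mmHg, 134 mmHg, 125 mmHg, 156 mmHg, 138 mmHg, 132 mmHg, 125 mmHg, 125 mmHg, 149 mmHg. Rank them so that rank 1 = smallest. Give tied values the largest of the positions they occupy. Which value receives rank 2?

Sorted (ascending): 107, 124, 125, 125, 125, 132, 134, 138, 143, 143, 149, 156
The 3 values of 125 occupy positions 3–5 → each gets rank 5.
The 2 values of 143 occupy positions 9–10 → each gets rank 10.
Rank 2 → value 124.

124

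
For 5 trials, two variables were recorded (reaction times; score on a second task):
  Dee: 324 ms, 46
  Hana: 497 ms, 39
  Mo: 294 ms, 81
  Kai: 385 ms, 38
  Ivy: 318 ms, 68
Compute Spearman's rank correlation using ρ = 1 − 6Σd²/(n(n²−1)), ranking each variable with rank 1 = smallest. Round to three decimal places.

Ranks of variable 1: 3, 5, 1, 4, 2
Ranks of variable 2: 3, 2, 5, 1, 4
d = r₁ − r₂: 0, 3, -4, 3, -2
d²: 0, 9, 16, 9, 4; Σd² = 38
ρ = 1 − 6·38/(5·24) = 1 − 228/120 = -0.900

-0.900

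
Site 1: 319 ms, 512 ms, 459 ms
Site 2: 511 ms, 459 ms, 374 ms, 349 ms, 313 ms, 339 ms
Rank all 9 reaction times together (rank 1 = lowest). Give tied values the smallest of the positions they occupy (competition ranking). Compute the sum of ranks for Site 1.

Sorted (ascending): 313, 319, 339, 349, 374, 459, 459, 511, 512
The 2 values of 459 occupy positions 6–7 → each gets rank 6.
Site 1 values → pooled ranks: 319→2, 512→9, 459→6
Rank sum = 2 + 9 + 6 = 17

17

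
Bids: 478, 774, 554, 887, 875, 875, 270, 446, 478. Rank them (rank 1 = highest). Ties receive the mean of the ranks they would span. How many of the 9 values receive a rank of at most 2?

1

Sorted (descending): 887, 875, 875, 774, 554, 478, 478, 446, 270
The 2 values of 875 occupy positions 2–3 → average rank (2+3)/2 = 2.5.
The 2 values of 478 occupy positions 6–7 → average rank (6+7)/2 = 6.5.
Ranks ≤ 2: {1} → 1 value.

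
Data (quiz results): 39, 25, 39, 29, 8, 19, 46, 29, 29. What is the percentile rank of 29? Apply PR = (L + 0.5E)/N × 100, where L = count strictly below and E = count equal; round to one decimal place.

50.0

N = 9.
Strictly below 29: 3. Equal to 29: 3.
PR = (3 + 0.5·3)/9 × 100 = 50.0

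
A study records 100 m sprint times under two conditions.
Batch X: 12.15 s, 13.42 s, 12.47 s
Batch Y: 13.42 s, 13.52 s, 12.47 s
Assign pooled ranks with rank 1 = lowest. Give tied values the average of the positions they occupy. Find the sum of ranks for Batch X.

8

Sorted (ascending): 12.15, 12.47, 12.47, 13.42, 13.42, 13.52
The 2 values of 12.47 occupy positions 2–3 → average rank (2+3)/2 = 2.5.
The 2 values of 13.42 occupy positions 4–5 → average rank (4+5)/2 = 4.5.
Batch X values → pooled ranks: 12.15→1, 13.42→4.5, 12.47→2.5
Rank sum = 1 + 4.5 + 2.5 = 8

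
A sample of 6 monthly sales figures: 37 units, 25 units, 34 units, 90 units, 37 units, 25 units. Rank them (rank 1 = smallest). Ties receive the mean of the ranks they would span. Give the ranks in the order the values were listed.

Sorted (ascending): 25, 25, 34, 37, 37, 90
The 2 values of 25 occupy positions 1–2 → average rank (1+2)/2 = 1.5.
The 2 values of 37 occupy positions 4–5 → average rank (4+5)/2 = 4.5.

4.5, 1.5, 3, 6, 4.5, 1.5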